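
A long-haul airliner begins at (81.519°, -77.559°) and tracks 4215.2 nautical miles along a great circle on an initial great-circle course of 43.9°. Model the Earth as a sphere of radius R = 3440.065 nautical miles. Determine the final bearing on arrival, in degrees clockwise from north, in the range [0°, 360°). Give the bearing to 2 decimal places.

final bearing 173.48°

Angular distance δ = d/R = 4215.2 / 3440.065 = 1.225326 rad.
With φ₁ = 81.519° = 1.422775 rad and θ = 43.9° = 0.766200 rad:
Applying the spherical law of cosines for sides, sin φ₂ = sin φ₁ cos δ + cos φ₁ sin δ cos θ = 0.434926, so φ₂ = 25.781°.
Δλ = atan2( sin θ sin δ cos φ₁ , cos δ − sin φ₁ sin φ₂ ) = atan2(0.096222, -0.091530) = 2.331211 rad = 133.569°.
λ₂ = -77.559° + 133.569° = 56.010°.
The forward bearing on arrival equals the back-azimuth from the destination plus 180°.
Back-azimuth from P₂ (25.78°, 56.01°) to P₁ (81.52°, -77.56°), with Δλ' = λ₁ − λ₂ = -133.57°: atan2( sin Δλ' cos φ₁ , cos φ₂ sin φ₁ − sin φ₂ cos φ₁ cos Δλ' ) = 353.48°.
Final bearing = (353.48° + 180°) mod 360° = 173.48°.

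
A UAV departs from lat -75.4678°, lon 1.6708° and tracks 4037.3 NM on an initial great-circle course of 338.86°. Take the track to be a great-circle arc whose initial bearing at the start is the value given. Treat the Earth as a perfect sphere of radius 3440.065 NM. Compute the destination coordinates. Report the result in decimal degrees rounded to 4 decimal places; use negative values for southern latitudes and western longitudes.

latitude -9.1274°, longitude -18.0135°

Central angle δ = d/R = 1.173612 rad.
Start latitude φ₁ = -1.317162 rad; initial bearing θ = 5.914223 rad.
sin φ₂ = sin φ₁ cos δ + cos φ₁ sin δ cos θ = (-0.968007)(0.386824) + (0.250924)(0.922154)(0.932702) = -0.158630
φ₂ = asin(-0.158630) = -0.159303 rad = -9.1274°.
Then Δλ = atan2(-0.083451, 0.233269) = -0.343557 rad, from sin θ sin δ cos φ₁ over cos δ − sin φ₁ sin φ₂.
Hence λ₂ = 1.6708° + -19.6843° = -18.0135°.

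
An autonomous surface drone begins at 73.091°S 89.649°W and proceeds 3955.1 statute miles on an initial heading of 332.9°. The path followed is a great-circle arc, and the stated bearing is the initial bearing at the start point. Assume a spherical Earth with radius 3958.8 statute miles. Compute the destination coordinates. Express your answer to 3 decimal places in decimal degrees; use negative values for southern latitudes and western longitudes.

latitude -17.455°, longitude -113.327°

Central angle δ = d/R = 0.999065 rad.
Converting: φ₁ = -1.275679 rad, θ = 5.810201 rad.
Applying the spherical law of cosines for sides, sin φ₂ = sin φ₁ cos δ + cos φ₁ sin δ cos θ = -0.299953, so φ₂ = -17.455°.
Then Δλ = atan2(-0.111425, 0.254103) = -0.413251 rad, from sin θ sin δ cos φ₁ over cos δ − sin φ₁ sin φ₂.
λ₂ = λ₁ + Δλ = -113.327°.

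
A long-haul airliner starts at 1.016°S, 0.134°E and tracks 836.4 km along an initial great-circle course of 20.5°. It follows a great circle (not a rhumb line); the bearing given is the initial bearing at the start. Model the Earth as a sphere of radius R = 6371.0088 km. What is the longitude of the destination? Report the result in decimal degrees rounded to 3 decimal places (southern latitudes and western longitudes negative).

Angular distance δ = d/R = 836.4 / 6371.0088 = 0.131282 rad.
With φ₁ = -1.016° = -0.017733 rad and θ = 20.5° = 0.357792 rad:
Destination latitude: φ₂ = arcsin( sin φ₁ cos δ + cos φ₁ sin δ cos θ ) = arcsin(0.105017) = 6.028°.
Then Δλ = atan2(0.045837, 0.993257) = 0.046115 rad, from sin θ sin δ cos φ₁ over cos δ − sin φ₁ sin φ₂.
λ₂ = 0.134° + 2.642° = 2.776°.

longitude 2.776°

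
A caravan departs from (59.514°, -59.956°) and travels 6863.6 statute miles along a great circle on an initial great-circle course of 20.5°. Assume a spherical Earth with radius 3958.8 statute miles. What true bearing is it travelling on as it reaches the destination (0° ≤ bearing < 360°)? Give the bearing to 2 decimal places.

Central angle δ = d/R = 1.733758 rad.
With φ₁ = 59.514° = 1.038715 rad and θ = 20.5° = 0.357792 rad:
Destination latitude: φ₂ = arcsin( sin φ₁ cos δ + cos φ₁ sin δ cos θ ) = arcsin(0.329092) = 19.214°.
Then Δλ = atan2(0.175316, -0.445837) = 2.766937 rad, from sin θ sin δ cos φ₁ over cos δ − sin φ₁ sin φ₂.
Hence λ₂ = -59.956° + 158.534° = 98.578°.
The forward bearing on arrival equals the back-azimuth from the destination plus 180°.
Back-azimuth from P₂ (19.21°, 98.58°) to P₁ (59.51°, -59.96°), with Δλ' = λ₁ − λ₂ = -158.53°: atan2( sin Δλ' cos φ₁ , cos φ₂ sin φ₁ − sin φ₂ cos φ₁ cos Δλ' ) = 349.16°.
Final bearing = (349.16° + 180°) mod 360° = 169.16°.

final bearing 169.16°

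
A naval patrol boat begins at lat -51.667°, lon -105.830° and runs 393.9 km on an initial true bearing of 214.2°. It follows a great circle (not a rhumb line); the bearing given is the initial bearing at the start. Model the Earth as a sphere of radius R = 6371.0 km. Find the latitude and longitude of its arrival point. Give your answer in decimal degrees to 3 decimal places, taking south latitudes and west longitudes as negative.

latitude -54.549°, longitude -109.263°

The arc subtends δ = 393.9/6371 = 0.061827 rad at the centre.
Converting: φ₁ = -0.901759 rad, θ = 3.738495 rad.
Destination latitude: φ₂ = arcsin( sin φ₁ cos δ + cos φ₁ sin δ cos θ ) = arcsin(-0.814616) = -54.549°.
Then Δλ = atan2(-0.021541, 0.359089) = -0.059915 rad, from sin θ sin δ cos φ₁ over cos δ − sin φ₁ sin φ₂.
Hence λ₂ = -105.830° + -3.433° = -109.263°.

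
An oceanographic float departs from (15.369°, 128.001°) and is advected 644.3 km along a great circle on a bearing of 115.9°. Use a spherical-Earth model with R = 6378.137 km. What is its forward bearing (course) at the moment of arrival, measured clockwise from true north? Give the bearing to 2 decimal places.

final bearing 117.20°

Angular distance δ = d/R = 644.3 / 6378.137 = 0.101017 rad.
Converting: φ₁ = 0.268240 rad, θ = 2.022837 rad.
Applying the spherical law of cosines for sides, sin φ₂ = sin φ₁ cos δ + cos φ₁ sin δ cos θ = 0.221209, so φ₂ = 12.780°.
Δλ = atan2( sin θ sin δ cos φ₁ , cos δ − sin φ₁ sin φ₂ ) = atan2(0.087472, 0.936274) = 0.093155 rad = 5.337°.
Hence λ₂ = 128.001° + 5.337° = 133.338°.
The forward bearing on arrival equals the back-azimuth from the destination plus 180°.
Back-azimuth from P₂ (12.78°, 133.34°) to P₁ (15.37°, 128.00°), with Δλ' = λ₁ − λ₂ = -5.34°: atan2( sin Δλ' cos φ₁ , cos φ₂ sin φ₁ − sin φ₂ cos φ₁ cos Δλ' ) = 297.20°.
Final bearing = (297.20° + 180°) mod 360° = 117.20°.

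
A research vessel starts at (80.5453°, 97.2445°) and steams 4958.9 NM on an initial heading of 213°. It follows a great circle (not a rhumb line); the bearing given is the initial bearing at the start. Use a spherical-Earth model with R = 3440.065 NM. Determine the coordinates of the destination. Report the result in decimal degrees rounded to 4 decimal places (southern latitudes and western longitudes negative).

Angular distance δ = d/R = 4958.9 / 3440.065 = 1.441513 rad.
Start latitude φ₁ = 1.405781 rad; initial bearing θ = 3.717551 rad.
Applying the spherical law of cosines for sides, sin φ₂ = sin φ₁ cos δ + cos φ₁ sin δ cos θ = -0.009445, so φ₂ = -0.5412°.
For the longitude increment, Δλ = atan2( sin θ sin δ cos φ₁, cos δ − sin φ₁ sin φ₂ ) = atan2(-0.088720, 0.138240) = -32.6917°.
λ₂ = 97.2445° + -32.6917° = 64.5528°.

latitude -0.5412°, longitude 64.5528°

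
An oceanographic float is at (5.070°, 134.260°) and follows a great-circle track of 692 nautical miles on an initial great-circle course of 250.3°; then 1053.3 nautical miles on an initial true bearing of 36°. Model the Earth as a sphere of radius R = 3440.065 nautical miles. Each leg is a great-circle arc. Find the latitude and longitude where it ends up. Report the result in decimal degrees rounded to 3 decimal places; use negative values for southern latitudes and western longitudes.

latitude 15.213°, longitude 133.995°

Apply the spherical direct solution leg by leg, carrying full precision between legs.
Leg 1: from (5.070°, 134.260°), δ = 692/3440.065 = 0.201159 rad, θ = 250.3° → φ = 1.117°, λ = 123.415°.
Leg 2: from (1.117°, 123.415°), δ = 1053.3/3440.065 = 0.306186 rad, θ = 36° → φ = 15.213°, λ = 133.995°.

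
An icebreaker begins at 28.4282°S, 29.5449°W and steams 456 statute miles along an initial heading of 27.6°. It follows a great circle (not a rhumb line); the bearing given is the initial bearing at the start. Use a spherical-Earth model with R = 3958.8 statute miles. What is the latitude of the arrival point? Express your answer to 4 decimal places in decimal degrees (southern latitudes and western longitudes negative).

Angular distance δ = d/R = 456 / 3958.8 = 0.115186 rad.
With φ₁ = -28.4282° = -0.496166 rad and θ = 27.6° = 0.481711 rad:
Applying the spherical law of cosines for sides, sin φ₂ = sin φ₁ cos δ + cos φ₁ sin δ cos θ = -0.383331, so φ₂ = -22.5402°.
Δλ = atan2( sin θ sin δ cos φ₁ , cos δ − sin φ₁ sin φ₂ ) = atan2(0.046827, 0.810886) = 0.057683 rad = 3.3050°.
λ₂ = -29.5449° + 3.3050° = -26.2399°.

latitude -22.5402°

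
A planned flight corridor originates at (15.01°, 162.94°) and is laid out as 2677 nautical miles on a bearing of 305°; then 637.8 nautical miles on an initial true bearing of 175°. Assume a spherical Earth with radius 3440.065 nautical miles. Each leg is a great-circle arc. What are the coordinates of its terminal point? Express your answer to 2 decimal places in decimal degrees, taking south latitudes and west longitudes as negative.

latitude 24.40°, longitude 119.38°

Apply the spherical direct solution leg by leg, carrying full precision between legs.
Leg 1: from (15.01°, 162.94°), δ = 2677/3440.065 = 0.778183 rad, θ = 305° → φ = 34.98°, λ = 118.36°.
Leg 2: from (34.98°, 118.36°), δ = 637.8/3440.065 = 0.185403 rad, θ = 175° → φ = 24.40°, λ = 119.38°.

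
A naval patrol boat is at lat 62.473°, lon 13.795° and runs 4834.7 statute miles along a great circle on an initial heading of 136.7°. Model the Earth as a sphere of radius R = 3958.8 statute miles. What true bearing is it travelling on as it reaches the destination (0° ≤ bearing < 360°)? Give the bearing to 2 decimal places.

Central angle δ = d/R = 1.221254 rad.
Start latitude φ₁ = 1.090360 rad; initial bearing θ = 2.385865 rad.
Destination latitude: φ₂ = arcsin( sin φ₁ cos δ + cos φ₁ sin δ cos θ ) = arcsin(-0.012315) = -0.706°.
Then Δλ = atan2(0.297795, 0.353388) = 0.700232 rad, from sin θ sin δ cos φ₁ over cos δ − sin φ₁ sin φ₂.
λ₂ = 13.795° + 40.120° = 53.915°.
The forward bearing on arrival equals the back-azimuth from the destination plus 180°.
Back-azimuth from P₂ (-0.71°, 53.92°) to P₁ (62.47°, 13.79°), with Δλ' = λ₁ − λ₂ = -40.12°: atan2( sin Δλ' cos φ₁ , cos φ₂ sin φ₁ − sin φ₂ cos φ₁ cos Δλ' ) = 341.52°.
Final bearing = (341.52° + 180°) mod 360° = 161.52°.

final bearing 161.52°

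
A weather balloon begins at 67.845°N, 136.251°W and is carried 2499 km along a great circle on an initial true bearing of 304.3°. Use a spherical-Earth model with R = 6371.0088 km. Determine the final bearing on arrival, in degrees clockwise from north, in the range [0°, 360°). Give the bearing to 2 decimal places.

final bearing 243.16°

The arc subtends δ = 2499/6371.0088 = 0.392246 rad at the centre.
Start latitude φ₁ = 1.184119 rad; initial bearing θ = 5.311037 rad.
Destination latitude: φ₂ = arcsin( sin φ₁ cos δ + cos φ₁ sin δ cos θ ) = arcsin(0.937064) = 69.564°.
Then Δλ = atan2(-0.119088, 0.056175) = -1.130032 rad, from sin θ sin δ cos φ₁ over cos δ − sin φ₁ sin φ₂.
λ₂ = -136.251° + -64.746° = -200.997°, normalized to (−180°, 180°] → 159.003°.
The forward bearing on arrival equals the back-azimuth from the destination plus 180°.
Back-azimuth from P₂ (69.56°, 159.00°) to P₁ (67.84°, -136.25°), with Δλ' = λ₁ − λ₂ = -295.25°: atan2( sin Δλ' cos φ₁ , cos φ₂ sin φ₁ − sin φ₂ cos φ₁ cos Δλ' ) = 63.16°.
Final bearing = (63.16° + 180°) mod 360° = 243.16°.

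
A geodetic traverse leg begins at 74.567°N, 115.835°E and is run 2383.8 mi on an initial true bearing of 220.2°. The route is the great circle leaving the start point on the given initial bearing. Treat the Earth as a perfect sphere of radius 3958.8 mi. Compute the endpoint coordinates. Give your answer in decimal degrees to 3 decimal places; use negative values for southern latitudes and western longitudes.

δ = 2383.8/3958.8 = 0.602152 rad (34.5008°).
Start latitude φ₁ = 1.301440 rad; initial bearing θ = 3.843215 rad.
Applying the spherical law of cosines for sides, sin φ₂ = sin φ₁ cos δ + cos φ₁ sin δ cos θ = 0.679276, so φ₂ = 42.787°.
For the longitude increment, Δλ = atan2( sin θ sin δ cos φ₁, cos δ − sin φ₁ sin φ₂ ) = atan2(-0.097290, 0.169336) = -29.879°.
Hence λ₂ = 115.835° + -29.879° = 85.956°.

latitude 42.787°, longitude 85.956°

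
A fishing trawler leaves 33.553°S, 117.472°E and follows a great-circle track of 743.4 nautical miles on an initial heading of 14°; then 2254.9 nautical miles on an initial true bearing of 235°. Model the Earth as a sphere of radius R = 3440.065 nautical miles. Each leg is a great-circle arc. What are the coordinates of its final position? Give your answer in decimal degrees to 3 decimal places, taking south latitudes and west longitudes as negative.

Apply the spherical direct solution leg by leg, carrying full precision between legs.
Leg 1: from (-33.553°, 117.472°), δ = 743.4/3440.065 = 0.216101 rad, θ = 14° → φ = -21.498°, λ = 120.668°.
Leg 2: from (-21.498°, 120.668°), δ = 2254.9/3440.065 = 0.655482 rad, θ = 235° → φ = -38.011°, λ = 81.343°.

latitude -38.011°, longitude 81.343°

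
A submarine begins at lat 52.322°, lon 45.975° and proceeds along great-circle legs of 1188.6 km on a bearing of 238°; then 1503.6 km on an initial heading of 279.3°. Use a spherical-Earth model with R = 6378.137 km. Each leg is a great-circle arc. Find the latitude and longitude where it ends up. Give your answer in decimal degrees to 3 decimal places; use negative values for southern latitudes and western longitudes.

latitude 46.400°, longitude 13.408°

Apply the spherical direct solution leg by leg, carrying full precision between legs.
Leg 1: from (52.322°, 45.975°), δ = 1188.6/6378.137 = 0.186355 rad, θ = 238° → φ = 45.868°, λ = 32.934°.
Leg 2: from (45.868°, 32.934°), δ = 1503.6/6378.137 = 0.235743 rad, θ = 279.3° → φ = 46.400°, λ = 13.408°.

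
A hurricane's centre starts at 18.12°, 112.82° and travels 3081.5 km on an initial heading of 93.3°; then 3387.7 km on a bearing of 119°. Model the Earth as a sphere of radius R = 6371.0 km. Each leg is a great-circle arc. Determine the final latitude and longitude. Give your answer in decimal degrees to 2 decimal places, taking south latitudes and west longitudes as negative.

latitude -1.30°, longitude 167.80°

Apply the spherical direct solution leg by leg, carrying full precision between legs.
Leg 1: from (18.12°, 112.82°), δ = 3081.5/6371 = 0.483676 rad, θ = 93.3° → φ = 14.47°, λ = 141.47°.
Leg 2: from (14.47°, 141.47°), δ = 3387.7/6371 = 0.531738 rad, θ = 119° → φ = -1.30°, λ = 167.80°.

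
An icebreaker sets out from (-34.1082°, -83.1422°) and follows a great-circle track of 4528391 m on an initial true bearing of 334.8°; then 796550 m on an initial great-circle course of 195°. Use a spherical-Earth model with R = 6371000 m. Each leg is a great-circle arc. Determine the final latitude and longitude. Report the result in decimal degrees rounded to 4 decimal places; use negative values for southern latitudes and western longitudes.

latitude -3.2615°, longitude -101.1569°

Apply the spherical direct solution leg by leg, carrying full precision between legs.
Leg 1: from (-34.1082°, -83.1422°), δ = 4528391/6371000 = 0.710782 rad, θ = 334.8° → φ = 3.6587°, λ = -99.3044°.
Leg 2: from (3.6587°, -99.3044°), δ = 796550/6371000 = 0.125027 rad, θ = 195° → φ = -3.2615°, λ = -101.1569°.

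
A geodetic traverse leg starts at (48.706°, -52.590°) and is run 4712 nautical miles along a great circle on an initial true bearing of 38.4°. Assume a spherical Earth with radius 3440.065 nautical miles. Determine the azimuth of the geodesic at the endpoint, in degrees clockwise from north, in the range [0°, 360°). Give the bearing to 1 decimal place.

δ = 4712/3440.065 = 1.369742 rad (78.4804°).
With φ₁ = 48.706° = 0.850080 rad and θ = 38.4° = 0.670206 rad:
Applying the spherical law of cosines for sides, sin φ₂ = sin φ₁ cos δ + cos φ₁ sin δ cos θ = 0.656803, so φ₂ = 41.057°.
Then Δλ = atan2(0.401653, -0.293775) = 2.202297 rad, from sin θ sin δ cos φ₁ over cos δ − sin φ₁ sin φ₂.
λ₂ = -52.590° + 126.182° = 73.592°.
The forward bearing on arrival equals the back-azimuth from the destination plus 180°.
Back-azimuth from P₂ (41.1°, 73.6°) to P₁ (48.7°, -52.6°), with Δλ' = λ₁ − λ₂ = -126.2°: atan2( sin Δλ' cos φ₁ , cos φ₂ sin φ₁ − sin φ₂ cos φ₁ cos Δλ' ) = 327.1°.
Final bearing = (327.1° + 180°) mod 360° = 147.1°.

final bearing 147.1°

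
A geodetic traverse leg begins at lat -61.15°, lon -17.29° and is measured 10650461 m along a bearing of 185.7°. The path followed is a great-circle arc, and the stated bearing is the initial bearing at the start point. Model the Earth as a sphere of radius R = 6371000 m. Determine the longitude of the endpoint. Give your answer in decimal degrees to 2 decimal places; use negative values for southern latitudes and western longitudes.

δ = 10650461/6371000 = 1.671709 rad (95.7819°).
With φ₁ = -61.15° = -1.067269 rad and θ = 185.7° = 3.241076 rad:
Applying the spherical law of cosines for sides, sin φ₂ = sin φ₁ cos δ + cos φ₁ sin δ cos θ = -0.389451, so φ₂ = -22.92°.
For the longitude increment, Δλ = atan2( sin θ sin δ cos φ₁, cos δ − sin φ₁ sin φ₂ ) = atan2(-0.047680, -0.441857) = -173.84°.
λ₂ = -17.29° + -173.84° = -191.13°, normalized to (−180°, 180°] → 168.87°.

longitude 168.87°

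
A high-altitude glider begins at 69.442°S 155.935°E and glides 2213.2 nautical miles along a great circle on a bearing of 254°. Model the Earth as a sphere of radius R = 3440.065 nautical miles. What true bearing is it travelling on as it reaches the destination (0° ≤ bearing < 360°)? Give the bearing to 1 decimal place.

The arc subtends δ = 2213.2/3440.065 = 0.643360 rad at the centre.
Converting: φ₁ = -1.211992 rad, θ = 4.433136 rad.
Applying the spherical law of cosines for sides, sin φ₂ = sin φ₁ cos δ + cos φ₁ sin δ cos θ = -0.807197, so φ₂ = -53.823°.
For the longitude increment, Δλ = atan2( sin θ sin δ cos φ₁, cos δ − sin φ₁ sin φ₂ ) = atan2(-0.202493, 0.044292) = -77.662°.
λ₂ = 155.935° + -77.662° = 78.273°.
The forward bearing on arrival equals the back-azimuth from the destination plus 180°.
Back-azimuth from P₂ (-53.8°, 78.3°) to P₁ (-69.4°, 155.9°), with Δλ' = λ₁ − λ₂ = 77.7°: atan2( sin Δλ' cos φ₁ , cos φ₂ sin φ₁ − sin φ₂ cos φ₁ cos Δλ' ) = 145.1°.
Final bearing = (145.1° + 180°) mod 360° = 325.1°.

final bearing 325.1°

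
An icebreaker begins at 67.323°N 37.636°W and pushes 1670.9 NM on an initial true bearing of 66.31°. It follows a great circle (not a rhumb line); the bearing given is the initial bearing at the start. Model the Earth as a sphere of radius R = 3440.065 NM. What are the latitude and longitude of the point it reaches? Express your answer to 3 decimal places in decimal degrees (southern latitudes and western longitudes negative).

latitude 62.659°, longitude 30.925°

Central angle δ = d/R = 0.485718 rad.
Start latitude φ₁ = 1.175008 rad; initial bearing θ = 1.157328 rad.
sin φ₂ = sin φ₁ cos δ + cos φ₁ sin δ cos θ = (0.922693)(0.884340) + (0.385536)(0.466843)(0.401788) = 0.888290
φ₂ = asin(0.888290) = 1.093609 rad = 62.659°.
Then Δλ = atan2(0.164818, 0.064721) = 1.196613 rad, from sin θ sin δ cos φ₁ over cos δ − sin φ₁ sin φ₂.
λ₂ = λ₁ + Δλ = 30.925°.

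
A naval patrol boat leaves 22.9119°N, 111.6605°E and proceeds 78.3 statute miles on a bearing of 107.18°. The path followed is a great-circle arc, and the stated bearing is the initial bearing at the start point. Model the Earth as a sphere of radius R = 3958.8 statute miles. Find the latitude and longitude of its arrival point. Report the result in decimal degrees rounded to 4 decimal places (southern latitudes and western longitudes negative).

latitude 22.5729°, longitude 112.8330°

The arc subtends δ = 78.3/3958.8 = 0.019779 rad at the centre.
Start latitude φ₁ = 0.399888 rad; initial bearing θ = 1.870644 rad.
sin φ₂ = sin φ₁ cos δ + cos φ₁ sin δ cos θ = (0.389315)(0.999804) + (0.921105)(0.019777)(-0.295375) = 0.383858
φ₂ = asin(0.383858) = 0.393971 rad = 22.5729°.
For the longitude increment, Δλ = atan2( sin θ sin δ cos φ₁, cos δ − sin φ₁ sin φ₂ ) = atan2(0.017404, 0.850363) = 1.1725°.
λ₂ = λ₁ + Δλ = 112.8330°.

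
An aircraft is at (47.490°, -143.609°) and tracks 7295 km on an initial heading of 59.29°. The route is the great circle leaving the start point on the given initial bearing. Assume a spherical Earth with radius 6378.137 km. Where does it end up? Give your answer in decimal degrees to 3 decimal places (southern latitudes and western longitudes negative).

latitude 38.273°, longitude -49.022°

Central angle δ = d/R = 1.143751 rad.
With φ₁ = 47.490° = 0.828857 rad and θ = 59.29° = 1.034806 rad:
Applying the spherical law of cosines for sides, sin φ₂ = sin φ₁ cos δ + cos φ₁ sin δ cos θ = 0.619413, so φ₂ = 38.273°.
Then Δλ = atan2(0.528784, -0.042423) = 1.650852 rad, from sin θ sin δ cos φ₁ over cos δ − sin φ₁ sin φ₂.
λ₂ = -143.609° + 94.587° = -49.022°.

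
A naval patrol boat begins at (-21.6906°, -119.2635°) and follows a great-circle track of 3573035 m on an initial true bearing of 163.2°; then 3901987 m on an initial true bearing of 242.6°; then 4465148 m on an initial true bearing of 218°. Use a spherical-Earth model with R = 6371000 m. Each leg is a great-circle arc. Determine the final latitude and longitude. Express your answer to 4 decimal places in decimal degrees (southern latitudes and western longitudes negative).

latitude -66.4717°, longitude 111.3882°

Apply the spherical direct solution leg by leg, carrying full precision between legs.
Leg 1: from (-21.6906°, -119.2635°), δ = 3573035/6371000 = 0.560828 rad, θ = 163.2° → φ = -51.8235°, λ = -104.8615°.
Leg 2: from (-51.8235°, -104.8615°), δ = 3901987/6371000 = 0.612461 rad, θ = 242.6° → φ = -53.7791°, λ = -164.6018°.
Leg 3: from (-53.7791°, -164.6018°), δ = 4465148/6371000 = 0.700855 rad, θ = 218° → φ = -66.4717°, λ = 111.3882°.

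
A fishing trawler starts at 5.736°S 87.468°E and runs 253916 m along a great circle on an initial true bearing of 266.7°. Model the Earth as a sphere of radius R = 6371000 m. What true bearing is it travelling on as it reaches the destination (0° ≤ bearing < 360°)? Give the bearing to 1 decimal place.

The arc subtends δ = 253916/6371000 = 0.039855 rad at the centre.
Start latitude φ₁ = -0.100112 rad; initial bearing θ = 4.654793 rad.
Applying the spherical law of cosines for sides, sin φ₂ = sin φ₁ cos δ + cos φ₁ sin δ cos θ = -0.102148, so φ₂ = -5.863°.
Δλ = atan2( sin θ sin δ cos φ₁ , cos δ − sin φ₁ sin φ₂ ) = atan2(-0.039579, 0.988997) = -0.039998 rad = -2.292°.
λ₂ = 87.468° + -2.292° = 85.176°.
The forward bearing on arrival equals the back-azimuth from the destination plus 180°.
Back-azimuth from P₂ (-5.9°, 85.2°) to P₁ (-5.7°, 87.5°), with Δλ' = λ₁ − λ₂ = 2.3°: atan2( sin Δλ' cos φ₁ , cos φ₂ sin φ₁ − sin φ₂ cos φ₁ cos Δλ' ) = 86.9°.
Final bearing = (86.9° + 180°) mod 360° = 266.9°.

final bearing 266.9°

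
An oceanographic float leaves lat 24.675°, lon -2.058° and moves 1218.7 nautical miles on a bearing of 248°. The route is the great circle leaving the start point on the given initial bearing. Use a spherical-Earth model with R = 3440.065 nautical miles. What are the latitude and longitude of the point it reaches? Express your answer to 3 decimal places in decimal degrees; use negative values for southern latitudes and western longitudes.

latitude 15.870°, longitude -21.593°

δ = 1218.7/3440.065 = 0.354267 rad (20.2980°).
With φ₁ = 24.675° = 0.430660 rad and θ = 248° = 4.328417 rad:
sin φ₂ = sin φ₁ cos δ + cos φ₁ sin δ cos θ = (0.417471)(0.937901) + (0.908690)(0.346903)(-0.374607) = 0.273460
φ₂ = asin(0.273460) = 0.276988 rad = 15.870°.
Then Δλ = atan2(-0.292273, 0.823740) = -0.340956 rad, from sin θ sin δ cos φ₁ over cos δ − sin φ₁ sin φ₂.
λ₂ = -2.058° + -19.535° = -21.593°.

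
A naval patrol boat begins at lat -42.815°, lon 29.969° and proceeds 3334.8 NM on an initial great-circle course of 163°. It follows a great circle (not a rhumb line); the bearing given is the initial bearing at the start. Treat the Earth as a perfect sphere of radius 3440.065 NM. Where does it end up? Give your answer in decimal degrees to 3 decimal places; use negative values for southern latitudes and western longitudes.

δ = 3334.8/3440.065 = 0.969400 rad (55.5425°).
With φ₁ = -42.815° = -0.747263 rad and θ = 163° = 2.844887 rad:
sin φ₂ = sin φ₁ cos δ + cos φ₁ sin δ cos θ = (-0.679633)(0.565794) + (0.733552)(0.824547)(-0.956305) = -0.962951
φ₂ = asin(-0.962951) = -1.297741 rad = -74.355°.
For the longitude increment, Δλ = atan2( sin θ sin δ cos φ₁, cos δ − sin φ₁ sin φ₂ ) = atan2(0.176840, -0.088660) = 116.627°.
λ₂ = 29.969° + 116.627° = 146.596°.

latitude -74.355°, longitude 146.596°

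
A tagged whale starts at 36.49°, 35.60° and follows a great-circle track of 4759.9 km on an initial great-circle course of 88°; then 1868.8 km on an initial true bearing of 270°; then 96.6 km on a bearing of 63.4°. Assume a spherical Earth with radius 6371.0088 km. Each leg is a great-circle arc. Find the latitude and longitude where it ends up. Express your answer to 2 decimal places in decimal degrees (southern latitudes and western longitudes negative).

Apply the spherical direct solution leg by leg, carrying full precision between legs.
Leg 1: from (36.49°, 35.60°), δ = 4759.9/6371.0088 = 0.747119 rad, θ = 88° → φ = 27.09°, λ = 85.31°.
Leg 2: from (27.09°, 85.31°), δ = 1868.8/6371.0088 = 0.293329 rad, θ = 270° → φ = 25.84°, λ = 66.57°.
Leg 3: from (25.84°, 66.57°), δ = 96.6/6371.0088 = 0.015162 rad, θ = 63.4° → φ = 26.23°, λ = 67.44°.

latitude 26.23°, longitude 67.44°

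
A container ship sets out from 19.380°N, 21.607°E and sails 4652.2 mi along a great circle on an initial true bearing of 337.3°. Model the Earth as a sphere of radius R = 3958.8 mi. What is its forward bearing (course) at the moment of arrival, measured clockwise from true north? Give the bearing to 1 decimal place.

final bearing 274.6°

Central angle δ = d/R = 1.175154 rad.
Converting: φ₁ = 0.338245 rad, θ = 5.886996 rad.
Applying the spherical law of cosines for sides, sin φ₂ = sin φ₁ cos δ + cos φ₁ sin δ cos θ = 0.930925, so φ₂ = 68.580°.
Δλ = atan2( sin θ sin δ cos φ₁ , cos δ − sin φ₁ sin φ₂ ) = atan2(-0.335918, 0.076490) = -1.346909 rad = -77.172°.
Hence λ₂ = 21.607° + -77.172° = -55.565°.
The forward bearing on arrival equals the back-azimuth from the destination plus 180°.
Back-azimuth from P₂ (68.6°, -55.6°) to P₁ (19.4°, 21.6°), with Δλ' = λ₁ − λ₂ = 77.2°: atan2( sin Δλ' cos φ₁ , cos φ₂ sin φ₁ − sin φ₂ cos φ₁ cos Δλ' ) = 94.6°.
Final bearing = (94.6° + 180°) mod 360° = 274.6°.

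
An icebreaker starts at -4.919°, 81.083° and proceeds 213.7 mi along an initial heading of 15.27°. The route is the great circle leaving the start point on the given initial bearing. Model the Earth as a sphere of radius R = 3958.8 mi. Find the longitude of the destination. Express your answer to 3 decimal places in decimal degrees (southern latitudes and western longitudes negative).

longitude 81.898°

δ = 213.7/3958.8 = 0.053981 rad (3.0929°).
Converting: φ₁ = -0.085853 rad, θ = 0.266512 rad.
Applying the spherical law of cosines for sides, sin φ₂ = sin φ₁ cos δ + cos φ₁ sin δ cos θ = -0.033764, so φ₂ = -1.935°.
Then Δλ = atan2(0.014158, 0.995648) = 0.014219 rad, from sin θ sin δ cos φ₁ over cos δ − sin φ₁ sin φ₂.
λ₂ = 81.083° + 0.815° = 81.898°.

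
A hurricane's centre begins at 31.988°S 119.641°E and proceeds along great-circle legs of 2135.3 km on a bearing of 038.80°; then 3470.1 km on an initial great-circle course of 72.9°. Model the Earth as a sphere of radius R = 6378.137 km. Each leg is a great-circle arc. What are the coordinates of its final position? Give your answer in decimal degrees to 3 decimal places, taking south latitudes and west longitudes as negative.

Apply the spherical direct solution leg by leg, carrying full precision between legs.
Leg 1: from (-31.988°, 119.641°), δ = 2135.3/6378.137 = 0.334784 rad, θ = 38.8° → φ = -16.448°, λ = 132.037°.
Leg 2: from (-16.448°, 132.037°), δ = 3470.1/6378.137 = 0.544062 rad, θ = 72.9° → φ = -5.526°, λ = 161.841°.

latitude -5.526°, longitude 161.841°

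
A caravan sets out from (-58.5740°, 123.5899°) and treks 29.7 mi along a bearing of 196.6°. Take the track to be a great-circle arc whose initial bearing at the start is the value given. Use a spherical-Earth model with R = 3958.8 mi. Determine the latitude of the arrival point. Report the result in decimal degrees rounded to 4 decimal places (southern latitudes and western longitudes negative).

Central angle δ = d/R = 0.007502 rad.
With φ₁ = -58.5740° = -1.022309 rad and θ = 196.6° = 3.431317 rad:
sin φ₂ = sin φ₁ cos δ + cos φ₁ sin δ cos θ = (-0.853314)(0.999972) + (0.521397)(0.007502)(-0.958323) = -0.857039
φ₂ = asin(-0.857039) = -1.029495 rad = -58.9857°.
Then Δλ = atan2(-0.001118, 0.268648) = -0.004160 rad, from sin θ sin δ cos φ₁ over cos δ − sin φ₁ sin φ₂.
λ₂ = λ₁ + Δλ = 123.3516°.

latitude -58.9857°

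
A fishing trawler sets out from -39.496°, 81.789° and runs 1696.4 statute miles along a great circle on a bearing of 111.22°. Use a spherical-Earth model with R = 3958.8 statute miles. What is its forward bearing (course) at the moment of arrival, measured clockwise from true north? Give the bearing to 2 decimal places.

Angular distance δ = d/R = 1696.4 / 3958.8 = 0.428514 rad.
Start latitude φ₁ = -0.689335 rad; initial bearing θ = 1.941155 rad.
Applying the spherical law of cosines for sides, sin φ₂ = sin φ₁ cos δ + cos φ₁ sin δ cos θ = -0.694575, so φ₂ = -43.993°.
Δλ = atan2( sin θ sin δ cos φ₁ , cos δ − sin φ₁ sin φ₂ ) = atan2(0.298903, 0.467818) = 0.568554 rad = 32.576°.
Hence λ₂ = 81.789° + 32.576° = 114.365°.
The forward bearing on arrival equals the back-azimuth from the destination plus 180°.
Back-azimuth from P₂ (-43.99°, 114.36°) to P₁ (-39.50°, 81.79°), with Δλ' = λ₁ − λ₂ = -32.58°: atan2( sin Δλ' cos φ₁ , cos φ₂ sin φ₁ − sin φ₂ cos φ₁ cos Δλ' ) = 269.19°.
Final bearing = (269.19° + 180°) mod 360° = 89.19°.

final bearing 89.19°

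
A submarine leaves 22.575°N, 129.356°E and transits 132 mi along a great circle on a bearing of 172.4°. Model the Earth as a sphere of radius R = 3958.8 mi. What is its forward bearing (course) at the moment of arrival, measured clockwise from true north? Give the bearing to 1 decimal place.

final bearing 172.5°

The arc subtends δ = 132/3958.8 = 0.033343 rad at the centre.
With φ₁ = 22.575° = 0.394008 rad and θ = 172.4° = 3.008948 rad:
Applying the spherical law of cosines for sides, sin φ₂ = sin φ₁ cos δ + cos φ₁ sin δ cos θ = 0.353167, so φ₂ = 20.681°.
For the longitude increment, Δλ = atan2( sin θ sin δ cos φ₁, cos δ − sin φ₁ sin φ₂ ) = atan2(0.004071, 0.863866) = 0.270°.
Hence λ₂ = 129.356° + 0.270° = 129.626°.
The forward bearing on arrival equals the back-azimuth from the destination plus 180°.
Back-azimuth from P₂ (20.7°, 129.6°) to P₁ (22.6°, 129.4°), with Δλ' = λ₁ − λ₂ = -0.3°: atan2( sin Δλ' cos φ₁ , cos φ₂ sin φ₁ − sin φ₂ cos φ₁ cos Δλ' ) = 352.5°.
Final bearing = (352.5° + 180°) mod 360° = 172.5°.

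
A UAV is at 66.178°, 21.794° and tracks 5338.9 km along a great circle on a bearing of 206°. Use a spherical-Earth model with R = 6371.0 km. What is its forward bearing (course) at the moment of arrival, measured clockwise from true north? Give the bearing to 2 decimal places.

final bearing 190.86°

The arc subtends δ = 5338.9/6371 = 0.838000 rad at the centre.
Converting: φ₁ = 1.155024 rad, θ = 3.595378 rad.
Destination latitude: φ₂ = arcsin( sin φ₁ cos δ + cos φ₁ sin δ cos θ ) = arcsin(0.342124) = 20.006°.
For the longitude increment, Δλ = atan2( sin θ sin δ cos φ₁, cos δ − sin φ₁ sin φ₂ ) = atan2(-0.131607, 0.355974) = -20.290°.
λ₂ = 21.794° + -20.290° = 1.504°.
The forward bearing on arrival equals the back-azimuth from the destination plus 180°.
Back-azimuth from P₂ (20.01°, 1.50°) to P₁ (66.18°, 21.79°), with Δλ' = λ₁ − λ₂ = 20.29°: atan2( sin Δλ' cos φ₁ , cos φ₂ sin φ₁ − sin φ₂ cos φ₁ cos Δλ' ) = 10.86°.
Final bearing = (10.86° + 180°) mod 360° = 190.86°.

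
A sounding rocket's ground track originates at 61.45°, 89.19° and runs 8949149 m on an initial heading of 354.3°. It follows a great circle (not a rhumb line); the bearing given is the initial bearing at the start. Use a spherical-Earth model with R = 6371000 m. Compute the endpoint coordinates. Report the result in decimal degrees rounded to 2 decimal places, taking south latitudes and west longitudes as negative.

latitude 37.90°, longitude -83.68°

Central angle δ = d/R = 1.404669 rad.
Start latitude φ₁ = 1.072505 rad; initial bearing θ = 6.183702 rad.
sin φ₂ = sin φ₁ cos δ + cos φ₁ sin δ cos θ = (0.878400)(0.165364) + (0.477925)(0.986233)(0.995056) = 0.614271
φ₂ = asin(0.614271) = 0.661462 rad = 37.90°.
For the longitude increment, Δλ = atan2( sin θ sin δ cos φ₁, cos δ − sin φ₁ sin φ₂ ) = atan2(-0.046814, -0.374212) = -172.87°.
Hence λ₂ = 89.19° + -172.87° = -83.68°.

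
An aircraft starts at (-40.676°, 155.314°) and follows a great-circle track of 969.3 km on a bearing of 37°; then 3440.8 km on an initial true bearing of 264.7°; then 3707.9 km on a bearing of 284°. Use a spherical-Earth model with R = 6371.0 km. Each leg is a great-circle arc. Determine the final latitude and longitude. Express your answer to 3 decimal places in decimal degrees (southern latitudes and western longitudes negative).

Apply the spherical direct solution leg by leg, carrying full precision between legs.
Leg 1: from (-40.676°, 155.314°), δ = 969.3/6371 = 0.152143 rad, θ = 37° → φ = -33.536°, λ = 161.596°.
Leg 2: from (-33.536°, 161.596°), δ = 3440.8/6371 = 0.540072 rad, θ = 264.7° → φ = -30.892°, λ = 124.967°.
Leg 3: from (-30.892°, 124.967°), δ = 3707.9/6371 = 0.581997 rad, θ = 284° → φ = -18.347°, λ = 90.777°.

latitude -18.347°, longitude 90.777°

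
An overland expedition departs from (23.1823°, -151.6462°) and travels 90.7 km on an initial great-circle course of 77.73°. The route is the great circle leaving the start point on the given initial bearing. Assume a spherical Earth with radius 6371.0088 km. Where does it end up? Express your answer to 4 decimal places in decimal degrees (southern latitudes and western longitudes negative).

latitude 23.3533°, longitude -150.7780°

Angular distance δ = d/R = 90.7 / 6371.0088 = 0.014236 rad.
Start latitude φ₁ = 0.404607 rad; initial bearing θ = 1.356644 rad.
Applying the spherical law of cosines for sides, sin φ₂ = sin φ₁ cos δ + cos φ₁ sin δ cos θ = 0.396399, so φ₂ = 23.3533°.
Then Δλ = atan2(0.012788, 0.843853) = 0.015153 rad, from sin θ sin δ cos φ₁ over cos δ − sin φ₁ sin φ₂.
λ₂ = -151.6462° + 0.8682° = -150.7780°.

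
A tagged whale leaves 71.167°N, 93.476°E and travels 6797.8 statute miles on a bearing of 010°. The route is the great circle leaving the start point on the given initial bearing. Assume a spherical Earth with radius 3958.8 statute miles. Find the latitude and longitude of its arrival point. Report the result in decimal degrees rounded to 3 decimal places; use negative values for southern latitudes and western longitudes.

latitude 10.166°, longitude -96.575°

Angular distance δ = d/R = 6797.8 / 3958.8 = 1.717137 rad.
Start latitude φ₁ = 1.242098 rad; initial bearing θ = 0.174533 rad.
Destination latitude: φ₂ = arcsin( sin φ₁ cos δ + cos φ₁ sin δ cos θ ) = arcsin(0.176497) = 10.166°.
Δλ = atan2( sin θ sin δ cos φ₁ , cos δ − sin φ₁ sin φ₂ ) = atan2(0.055456, -0.312866) = 2.966162 rad = 169.949°.
λ₂ = 93.476° + 169.949° = 263.425°, normalized to (−180°, 180°] → -96.575°.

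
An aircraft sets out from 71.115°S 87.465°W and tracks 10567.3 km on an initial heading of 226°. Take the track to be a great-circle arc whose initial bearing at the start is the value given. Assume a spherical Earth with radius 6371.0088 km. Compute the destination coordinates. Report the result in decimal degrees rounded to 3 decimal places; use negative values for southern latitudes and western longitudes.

The arc subtends δ = 10567.3/6371.0088 = 1.658654 rad at the centre.
Start latitude φ₁ = -1.241191 rad; initial bearing θ = 3.944444 rad.
sin φ₂ = sin φ₁ cos δ + cos φ₁ sin δ cos θ = (-0.946170)(-0.087745) + (0.323670)(0.996143)(-0.694658) = -0.140951
φ₂ = asin(-0.140951) = -0.141422 rad = -8.103°.
Δλ = atan2( sin θ sin δ cos φ₁ , cos δ − sin φ₁ sin φ₂ ) = atan2(-0.231930, -0.221109) = -2.332312 rad = -133.632°.
λ₂ = -87.465° + -133.632° = -221.097°, normalized to (−180°, 180°] → 138.903°.

latitude -8.103°, longitude 138.903°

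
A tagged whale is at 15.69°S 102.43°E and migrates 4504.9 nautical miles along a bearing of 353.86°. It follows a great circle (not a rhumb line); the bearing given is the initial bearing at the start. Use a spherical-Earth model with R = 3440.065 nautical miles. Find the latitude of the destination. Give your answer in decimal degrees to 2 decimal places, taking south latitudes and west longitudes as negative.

latitude 58.75°

The arc subtends δ = 4504.9/3440.065 = 1.309539 rad at the centre.
Start latitude φ₁ = -0.273842 rad; initial bearing θ = 6.176022 rad.
sin φ₂ = sin φ₁ cos δ + cos φ₁ sin δ cos θ = (-0.270432)(0.258295) + (0.962739)(0.966066)(0.994264) = 0.854883
φ₂ = asin(0.854883) = 1.025325 rad = 58.75°.
Δλ = atan2( sin θ sin δ cos φ₁ , cos δ − sin φ₁ sin φ₂ ) = atan2(-0.099479, 0.489483) = -0.200501 rad = -11.49°.
Hence λ₂ = 102.43° + -11.49° = 90.94°.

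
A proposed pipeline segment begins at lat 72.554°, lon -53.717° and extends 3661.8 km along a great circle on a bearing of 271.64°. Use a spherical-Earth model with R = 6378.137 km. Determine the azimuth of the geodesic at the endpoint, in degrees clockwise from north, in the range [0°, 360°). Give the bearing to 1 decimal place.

final bearing 210.4°

Angular distance δ = d/R = 3661.8 / 6378.137 = 0.574117 rad.
Converting: φ₁ = 1.266306 rad, θ = 4.741012 rad.
Applying the spherical law of cosines for sides, sin φ₂ = sin φ₁ cos δ + cos φ₁ sin δ cos θ = 0.805707, so φ₂ = 53.679°.
Then Δλ = atan2(-0.162757, 0.071028) = -1.159306 rad, from sin θ sin δ cos φ₁ over cos δ − sin φ₁ sin φ₂.
λ₂ = λ₁ + Δλ = -120.140°.
The forward bearing on arrival equals the back-azimuth from the destination plus 180°.
Back-azimuth from P₂ (53.7°, -120.1°) to P₁ (72.6°, -53.7°), with Δλ' = λ₁ − λ₂ = 66.4°: atan2( sin Δλ' cos φ₁ , cos φ₂ sin φ₁ − sin φ₂ cos φ₁ cos Δλ' ) = 30.4°.
Final bearing = (30.4° + 180°) mod 360° = 210.4°.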